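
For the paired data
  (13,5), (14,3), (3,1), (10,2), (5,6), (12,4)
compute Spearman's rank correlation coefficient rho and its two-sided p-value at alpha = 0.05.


Step 1: Rank x and y separately (midranks; no ties here).
rank(x): 13->5, 14->6, 3->1, 10->3, 5->2, 12->4
rank(y): 5->5, 3->3, 1->1, 2->2, 6->6, 4->4
Step 2: d_i = R_x(i) - R_y(i); compute d_i^2.
  (5-5)^2=0, (6-3)^2=9, (1-1)^2=0, (3-2)^2=1, (2-6)^2=16, (4-4)^2=0
sum(d^2) = 26.
Step 3: rho = 1 - 6*26 / (6*(6^2 - 1)) = 1 - 156/210 = 0.257143.
Step 4: Under H0, t = rho * sqrt((n-2)/(1-rho^2)) = 0.5322 ~ t(4).
Step 5: Two-sided p-value from the t-distribution with 4 df = 0.622787.
Step 6: alpha = 0.05. fail to reject H0.

rho = 0.2571, p = 0.622787, fail to reject H0 at alpha = 0.05.


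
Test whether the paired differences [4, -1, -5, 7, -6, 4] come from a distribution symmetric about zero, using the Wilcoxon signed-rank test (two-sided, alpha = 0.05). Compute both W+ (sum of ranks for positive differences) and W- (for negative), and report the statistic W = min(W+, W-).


Step 1: Drop any zero differences (none here) and take |d_i|.
|d| = [4, 1, 5, 7, 6, 4]
Step 2: Midrank |d_i| (ties get averaged ranks).
ranks: |4|->2.5, |1|->1, |5|->4, |7|->6, |6|->5, |4|->2.5
Step 3: Attach original signs; sum ranks with positive sign and with negative sign.
W+ = 2.5 + 6 + 2.5 = 11
W- = 1 + 4 + 5 = 10
(Check: W+ + W- = 21 should equal n(n+1)/2 = 21.)
Step 4: Test statistic W = min(W+, W-) = 10.
Step 5: Ties in |d|, so use the tie-corrected normal approximation.
        E[W] = n(n+1)/4 = 6*7/4 = 10.5.
        Tie groups: |d|=4 (t=2); sum(t^3 - t) = 6.
        Var[W] = n(n+1)(2n+1)/24 - sum(t^3-t)/48 = 546/24 - 6/48 = 22.625.
        z = (W - E[W]) / sqrt(Var[W]) = (10 - 10.5) / 4.7566 = -0.1051.
        Two-sided p = 2*Phi(z) = 0.916282.
Step 6: alpha = 0.05. fail to reject H0.

W+ = 11, W- = 10, W = min = 10, p = 0.916282, fail to reject H0.


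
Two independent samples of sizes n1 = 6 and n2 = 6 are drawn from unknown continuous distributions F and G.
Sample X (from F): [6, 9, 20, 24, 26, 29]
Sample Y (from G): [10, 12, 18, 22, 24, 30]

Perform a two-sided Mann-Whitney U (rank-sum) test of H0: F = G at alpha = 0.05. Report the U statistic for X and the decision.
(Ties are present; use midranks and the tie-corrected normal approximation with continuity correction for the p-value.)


Step 1: Combine and sort all 12 observations; assign midranks.
sorted (value, group): (6,X), (9,X), (10,Y), (12,Y), (18,Y), (20,X), (22,Y), (24,X), (24,Y), (26,X), (29,X), (30,Y)
ranks: 6->1, 9->2, 10->3, 12->4, 18->5, 20->6, 22->7, 24->8.5, 24->8.5, 26->10, 29->11, 30->12
Step 2: Rank sum for X: R1 = 1 + 2 + 6 + 8.5 + 10 + 11 = 38.5.
Step 3: U_X = R1 - n1(n1+1)/2 = 38.5 - 6*7/2 = 38.5 - 21 = 17.5.
       U_Y = n1*n2 - U_X = 36 - 17.5 = 18.5.
Step 4: Ties are present, so use the tie-corrected normal approximation (with continuity correction) for the p-value.
Step 5: p-value = 1.000000; compare to alpha = 0.05. fail to reject H0.

U_X = 17.5, p = 1.000000, fail to reject H0 at alpha = 0.05.


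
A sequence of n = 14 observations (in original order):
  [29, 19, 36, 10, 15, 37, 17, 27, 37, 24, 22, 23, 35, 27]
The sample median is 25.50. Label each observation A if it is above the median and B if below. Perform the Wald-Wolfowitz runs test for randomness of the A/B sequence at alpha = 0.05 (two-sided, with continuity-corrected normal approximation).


Step 1: Compute median = 25.50; label A = above, B = below.
Labels in order: ABABBABAABBBAA  (n_A = 7, n_B = 7)
Step 2: Count runs R = 9.
Step 3: Under H0 (random ordering), E[R] = 2*n_A*n_B/(n_A+n_B) + 1 = 2*7*7/14 + 1 = 8.0000.
        Var[R] = 2*n_A*n_B*(2*n_A*n_B - n_A - n_B) / ((n_A+n_B)^2 * (n_A+n_B-1)) = 8232/2548 = 3.2308.
        SD[R] = 1.7974.
Step 4: Continuity-corrected z = (R - 0.5 - E[R]) / SD[R] = (9 - 0.5 - 8.0000) / 1.7974 = 0.2782.
Step 5: Two-sided p-value via normal approximation = 2*(1 - Phi(|z|)) = 0.780879.
Step 6: alpha = 0.05. fail to reject H0.

R = 9, z = 0.2782, p = 0.780879, fail to reject H0.


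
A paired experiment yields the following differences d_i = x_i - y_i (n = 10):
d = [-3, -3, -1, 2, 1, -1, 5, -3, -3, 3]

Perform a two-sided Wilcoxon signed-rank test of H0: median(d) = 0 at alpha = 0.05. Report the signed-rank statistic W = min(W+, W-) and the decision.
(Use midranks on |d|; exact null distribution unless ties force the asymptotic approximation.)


Step 1: Drop any zero differences (none here) and take |d_i|.
|d| = [3, 3, 1, 2, 1, 1, 5, 3, 3, 3]
Step 2: Midrank |d_i| (ties get averaged ranks).
ranks: |3|->7, |3|->7, |1|->2, |2|->4, |1|->2, |1|->2, |5|->10, |3|->7, |3|->7, |3|->7
Step 3: Attach original signs; sum ranks with positive sign and with negative sign.
W+ = 4 + 2 + 10 + 7 = 23
W- = 7 + 7 + 2 + 2 + 7 + 7 = 32
(Check: W+ + W- = 55 should equal n(n+1)/2 = 55.)
Step 4: Test statistic W = min(W+, W-) = 23.
Step 5: Ties in |d|, so use the tie-corrected normal approximation.
        E[W] = n(n+1)/4 = 10*11/4 = 27.5.
        Tie groups: |d|=1 (t=3), |d|=3 (t=5); sum(t^3 - t) = 144.
        Var[W] = n(n+1)(2n+1)/24 - sum(t^3-t)/48 = 2310/24 - 144/48 = 93.25.
        z = (W - E[W]) / sqrt(Var[W]) = (23 - 27.5) / 9.6566 = -0.4660.
        Two-sided p = 2*Phi(z) = 0.641214.
Step 6: alpha = 0.05. fail to reject H0.

W+ = 23, W- = 32, W = min = 23, p = 0.641214, fail to reject H0.


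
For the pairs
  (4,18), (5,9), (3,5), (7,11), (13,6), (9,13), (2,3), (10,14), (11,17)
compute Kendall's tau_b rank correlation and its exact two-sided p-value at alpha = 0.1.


Step 1: Enumerate the 36 unordered pairs (i,j) with i<j and classify each by sign(x_j-x_i) * sign(y_j-y_i).
  (1,2):dx=+1,dy=-9->D; (1,3):dx=-1,dy=-13->C; (1,4):dx=+3,dy=-7->D; (1,5):dx=+9,dy=-12->D
  (1,6):dx=+5,dy=-5->D; (1,7):dx=-2,dy=-15->C; (1,8):dx=+6,dy=-4->D; (1,9):dx=+7,dy=-1->D
  (2,3):dx=-2,dy=-4->C; (2,4):dx=+2,dy=+2->C; (2,5):dx=+8,dy=-3->D; (2,6):dx=+4,dy=+4->C
  (2,7):dx=-3,dy=-6->C; (2,8):dx=+5,dy=+5->C; (2,9):dx=+6,dy=+8->C; (3,4):dx=+4,dy=+6->C
  (3,5):dx=+10,dy=+1->C; (3,6):dx=+6,dy=+8->C; (3,7):dx=-1,dy=-2->C; (3,8):dx=+7,dy=+9->C
  (3,9):dx=+8,dy=+12->C; (4,5):dx=+6,dy=-5->D; (4,6):dx=+2,dy=+2->C; (4,7):dx=-5,dy=-8->C
  (4,8):dx=+3,dy=+3->C; (4,9):dx=+4,dy=+6->C; (5,6):dx=-4,dy=+7->D; (5,7):dx=-11,dy=-3->C
  (5,8):dx=-3,dy=+8->D; (5,9):dx=-2,dy=+11->D; (6,7):dx=-7,dy=-10->C; (6,8):dx=+1,dy=+1->C
  (6,9):dx=+2,dy=+4->C; (7,8):dx=+8,dy=+11->C; (7,9):dx=+9,dy=+14->C; (8,9):dx=+1,dy=+3->C
Step 2: C = 25, D = 11, total pairs = 36.
Step 3: tau = (C - D)/(n(n-1)/2) = (25 - 11)/36 = 0.388889.
Step 4: Exact two-sided p-value (enumerate n! = 362880 permutations of y under H0): p = 0.180181.
Step 5: alpha = 0.1. fail to reject H0.

tau_b = 0.3889 (C=25, D=11), p = 0.180181, fail to reject H0.


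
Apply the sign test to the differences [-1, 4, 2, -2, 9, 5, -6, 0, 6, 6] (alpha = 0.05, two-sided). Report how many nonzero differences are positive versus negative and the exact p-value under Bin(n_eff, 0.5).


Step 1: Discard zero differences. Original n = 10; n_eff = number of nonzero differences = 9.
Nonzero differences (with sign): -1, +4, +2, -2, +9, +5, -6, +6, +6
Step 2: Count signs: positive = 6, negative = 3.
Step 3: Under H0: P(positive) = 0.5, so the number of positives S ~ Bin(9, 0.5).
Step 4: Two-sided exact p-value = sum of Bin(9,0.5) probabilities at or below the observed probability = 0.507812.
Step 5: alpha = 0.05. fail to reject H0.

n_eff = 9, pos = 6, neg = 3, p = 0.507812, fail to reject H0.


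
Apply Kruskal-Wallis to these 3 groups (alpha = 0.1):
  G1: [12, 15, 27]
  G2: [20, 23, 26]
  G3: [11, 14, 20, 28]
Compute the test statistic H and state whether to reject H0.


Step 1: Combine all N = 10 observations and assign midranks.
sorted (value, group, rank): (11,G3,1), (12,G1,2), (14,G3,3), (15,G1,4), (20,G2,5.5), (20,G3,5.5), (23,G2,7), (26,G2,8), (27,G1,9), (28,G3,10)
Step 2: Sum ranks within each group.
R_1 = 15 (n_1 = 3)
R_2 = 20.5 (n_2 = 3)
R_3 = 19.5 (n_3 = 4)
Step 3: H = 12/(N(N+1)) * sum(R_i^2/n_i) - 3(N+1)
     = 12/(10*11) * (15^2/3 + 20.5^2/3 + 19.5^2/4) - 3*11
     = 0.109091 * 310.146 - 33
     = 0.834091.
Step 4: Ties present; correction factor C = 1 - 6/(10^3 - 10) = 0.993939. Corrected H = 0.834091 / 0.993939 = 0.839177.
Step 5: Under H0, H ~ chi^2(2); p-value = 0.657317.
Step 6: alpha = 0.1. fail to reject H0.

H = 0.8392, df = 2, p = 0.657317, fail to reject H0.


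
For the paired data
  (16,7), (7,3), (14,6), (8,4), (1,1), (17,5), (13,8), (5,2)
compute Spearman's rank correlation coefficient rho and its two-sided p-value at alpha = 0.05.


Step 1: Rank x and y separately (midranks; no ties here).
rank(x): 16->7, 7->3, 14->6, 8->4, 1->1, 17->8, 13->5, 5->2
rank(y): 7->7, 3->3, 6->6, 4->4, 1->1, 5->5, 8->8, 2->2
Step 2: d_i = R_x(i) - R_y(i); compute d_i^2.
  (7-7)^2=0, (3-3)^2=0, (6-6)^2=0, (4-4)^2=0, (1-1)^2=0, (8-5)^2=9, (5-8)^2=9, (2-2)^2=0
sum(d^2) = 18.
Step 3: rho = 1 - 6*18 / (8*(8^2 - 1)) = 1 - 108/504 = 0.785714.
Step 4: Under H0, t = rho * sqrt((n-2)/(1-rho^2)) = 3.1113 ~ t(6).
Step 5: Two-sided p-value from the t-distribution with 6 df = 0.020815.
Step 6: alpha = 0.05. reject H0.

rho = 0.7857, p = 0.020815, reject H0 at alpha = 0.05.


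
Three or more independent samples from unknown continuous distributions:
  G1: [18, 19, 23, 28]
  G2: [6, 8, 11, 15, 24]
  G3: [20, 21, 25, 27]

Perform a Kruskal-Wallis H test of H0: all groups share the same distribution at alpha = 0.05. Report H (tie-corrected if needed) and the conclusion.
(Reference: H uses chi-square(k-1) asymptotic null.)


Step 1: Combine all N = 13 observations and assign midranks.
sorted (value, group, rank): (6,G2,1), (8,G2,2), (11,G2,3), (15,G2,4), (18,G1,5), (19,G1,6), (20,G3,7), (21,G3,8), (23,G1,9), (24,G2,10), (25,G3,11), (27,G3,12), (28,G1,13)
Step 2: Sum ranks within each group.
R_1 = 33 (n_1 = 4)
R_2 = 20 (n_2 = 5)
R_3 = 38 (n_3 = 4)
Step 3: H = 12/(N(N+1)) * sum(R_i^2/n_i) - 3(N+1)
     = 12/(13*14) * (33^2/4 + 20^2/5 + 38^2/4) - 3*14
     = 0.065934 * 713.25 - 42
     = 5.027473.
Step 4: No ties, so H is used without correction.
Step 5: Under H0, H ~ chi^2(2); p-value = 0.080965.
Step 6: alpha = 0.05. fail to reject H0.

H = 5.0275, df = 2, p = 0.080965, fail to reject H0.


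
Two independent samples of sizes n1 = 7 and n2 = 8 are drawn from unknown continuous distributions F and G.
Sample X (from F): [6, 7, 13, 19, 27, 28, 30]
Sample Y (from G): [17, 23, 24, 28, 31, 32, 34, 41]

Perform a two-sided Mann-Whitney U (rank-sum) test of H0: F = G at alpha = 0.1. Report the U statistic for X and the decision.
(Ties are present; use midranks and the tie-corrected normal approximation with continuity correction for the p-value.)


Step 1: Combine and sort all 15 observations; assign midranks.
sorted (value, group): (6,X), (7,X), (13,X), (17,Y), (19,X), (23,Y), (24,Y), (27,X), (28,X), (28,Y), (30,X), (31,Y), (32,Y), (34,Y), (41,Y)
ranks: 6->1, 7->2, 13->3, 17->4, 19->5, 23->6, 24->7, 27->8, 28->9.5, 28->9.5, 30->11, 31->12, 32->13, 34->14, 41->15
Step 2: Rank sum for X: R1 = 1 + 2 + 3 + 5 + 8 + 9.5 + 11 = 39.5.
Step 3: U_X = R1 - n1(n1+1)/2 = 39.5 - 7*8/2 = 39.5 - 28 = 11.5.
       U_Y = n1*n2 - U_X = 56 - 11.5 = 44.5.
Step 4: Ties are present, so use the tie-corrected normal approximation (with continuity correction) for the p-value.
Step 5: p-value = 0.063840; compare to alpha = 0.1. reject H0.

U_X = 11.5, p = 0.063840, reject H0 at alpha = 0.1.


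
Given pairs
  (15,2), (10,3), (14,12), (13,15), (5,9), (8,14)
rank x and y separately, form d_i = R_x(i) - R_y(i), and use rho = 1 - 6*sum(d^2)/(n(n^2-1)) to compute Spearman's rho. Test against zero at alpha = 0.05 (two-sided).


Step 1: Rank x and y separately (midranks; no ties here).
rank(x): 15->6, 10->3, 14->5, 13->4, 5->1, 8->2
rank(y): 2->1, 3->2, 12->4, 15->6, 9->3, 14->5
Step 2: d_i = R_x(i) - R_y(i); compute d_i^2.
  (6-1)^2=25, (3-2)^2=1, (5-4)^2=1, (4-6)^2=4, (1-3)^2=4, (2-5)^2=9
sum(d^2) = 44.
Step 3: rho = 1 - 6*44 / (6*(6^2 - 1)) = 1 - 264/210 = -0.257143.
Step 4: Under H0, t = rho * sqrt((n-2)/(1-rho^2)) = -0.5322 ~ t(4).
Step 5: Two-sided p-value from the t-distribution with 4 df = 0.622787.
Step 6: alpha = 0.05. fail to reject H0.

rho = -0.2571, p = 0.622787, fail to reject H0 at alpha = 0.05.


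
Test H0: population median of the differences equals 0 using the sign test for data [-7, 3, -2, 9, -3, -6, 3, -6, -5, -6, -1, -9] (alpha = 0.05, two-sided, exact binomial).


Step 1: Discard zero differences. Original n = 12; n_eff = number of nonzero differences = 12.
Nonzero differences (with sign): -7, +3, -2, +9, -3, -6, +3, -6, -5, -6, -1, -9
Step 2: Count signs: positive = 3, negative = 9.
Step 3: Under H0: P(positive) = 0.5, so the number of positives S ~ Bin(12, 0.5).
Step 4: Two-sided exact p-value = sum of Bin(12,0.5) probabilities at or below the observed probability = 0.145996.
Step 5: alpha = 0.05. fail to reject H0.

n_eff = 12, pos = 3, neg = 9, p = 0.145996, fail to reject H0.


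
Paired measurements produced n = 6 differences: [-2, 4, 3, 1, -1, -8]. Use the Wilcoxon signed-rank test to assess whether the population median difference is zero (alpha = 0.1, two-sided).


Step 1: Drop any zero differences (none here) and take |d_i|.
|d| = [2, 4, 3, 1, 1, 8]
Step 2: Midrank |d_i| (ties get averaged ranks).
ranks: |2|->3, |4|->5, |3|->4, |1|->1.5, |1|->1.5, |8|->6
Step 3: Attach original signs; sum ranks with positive sign and with negative sign.
W+ = 5 + 4 + 1.5 = 10.5
W- = 3 + 1.5 + 6 = 10.5
(Check: W+ + W- = 21 should equal n(n+1)/2 = 21.)
Step 4: Test statistic W = min(W+, W-) = 10.5.
Step 5: Ties in |d|, so use the tie-corrected normal approximation.
        E[W] = n(n+1)/4 = 6*7/4 = 10.5.
        Tie groups: |d|=1 (t=2); sum(t^3 - t) = 6.
        Var[W] = n(n+1)(2n+1)/24 - sum(t^3-t)/48 = 546/24 - 6/48 = 22.625.
        z = (W - E[W]) / sqrt(Var[W]) = (10.5 - 10.5) / 4.7566 = 0.0000.
        Two-sided p = 2*Phi(z) = 1.000000.
Step 6: alpha = 0.1. fail to reject H0.

W+ = 10.5, W- = 10.5, W = min = 10.5, p = 1.000000, fail to reject H0.


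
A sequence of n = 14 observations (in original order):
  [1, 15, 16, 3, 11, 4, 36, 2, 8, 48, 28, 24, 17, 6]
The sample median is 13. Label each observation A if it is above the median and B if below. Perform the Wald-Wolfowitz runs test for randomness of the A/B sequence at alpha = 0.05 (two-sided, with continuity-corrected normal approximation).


Step 1: Compute median = 13; label A = above, B = below.
Labels in order: BAABBBABBAAAAB  (n_A = 7, n_B = 7)
Step 2: Count runs R = 7.
Step 3: Under H0 (random ordering), E[R] = 2*n_A*n_B/(n_A+n_B) + 1 = 2*7*7/14 + 1 = 8.0000.
        Var[R] = 2*n_A*n_B*(2*n_A*n_B - n_A - n_B) / ((n_A+n_B)^2 * (n_A+n_B-1)) = 8232/2548 = 3.2308.
        SD[R] = 1.7974.
Step 4: Continuity-corrected z = (R + 0.5 - E[R]) / SD[R] = (7 + 0.5 - 8.0000) / 1.7974 = -0.2782.
Step 5: Two-sided p-value via normal approximation = 2*(1 - Phi(|z|)) = 0.780879.
Step 6: alpha = 0.05. fail to reject H0.

R = 7, z = -0.2782, p = 0.780879, fail to reject H0.


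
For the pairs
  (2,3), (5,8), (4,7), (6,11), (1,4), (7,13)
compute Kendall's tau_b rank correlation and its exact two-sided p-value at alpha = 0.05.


Step 1: Enumerate the 15 unordered pairs (i,j) with i<j and classify each by sign(x_j-x_i) * sign(y_j-y_i).
  (1,2):dx=+3,dy=+5->C; (1,3):dx=+2,dy=+4->C; (1,4):dx=+4,dy=+8->C; (1,5):dx=-1,dy=+1->D
  (1,6):dx=+5,dy=+10->C; (2,3):dx=-1,dy=-1->C; (2,4):dx=+1,dy=+3->C; (2,5):dx=-4,dy=-4->C
  (2,6):dx=+2,dy=+5->C; (3,4):dx=+2,dy=+4->C; (3,5):dx=-3,dy=-3->C; (3,6):dx=+3,dy=+6->C
  (4,5):dx=-5,dy=-7->C; (4,6):dx=+1,dy=+2->C; (5,6):dx=+6,dy=+9->C
Step 2: C = 14, D = 1, total pairs = 15.
Step 3: tau = (C - D)/(n(n-1)/2) = (14 - 1)/15 = 0.866667.
Step 4: Exact two-sided p-value (enumerate n! = 720 permutations of y under H0): p = 0.016667.
Step 5: alpha = 0.05. reject H0.

tau_b = 0.8667 (C=14, D=1), p = 0.016667, reject H0.


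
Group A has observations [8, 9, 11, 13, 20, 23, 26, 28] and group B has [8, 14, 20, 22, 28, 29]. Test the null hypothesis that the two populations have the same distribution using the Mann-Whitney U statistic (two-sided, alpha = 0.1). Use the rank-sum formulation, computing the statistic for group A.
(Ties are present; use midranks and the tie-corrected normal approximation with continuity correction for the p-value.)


Step 1: Combine and sort all 14 observations; assign midranks.
sorted (value, group): (8,X), (8,Y), (9,X), (11,X), (13,X), (14,Y), (20,X), (20,Y), (22,Y), (23,X), (26,X), (28,X), (28,Y), (29,Y)
ranks: 8->1.5, 8->1.5, 9->3, 11->4, 13->5, 14->6, 20->7.5, 20->7.5, 22->9, 23->10, 26->11, 28->12.5, 28->12.5, 29->14
Step 2: Rank sum for X: R1 = 1.5 + 3 + 4 + 5 + 7.5 + 10 + 11 + 12.5 = 54.5.
Step 3: U_X = R1 - n1(n1+1)/2 = 54.5 - 8*9/2 = 54.5 - 36 = 18.5.
       U_Y = n1*n2 - U_X = 48 - 18.5 = 29.5.
Step 4: Ties are present, so use the tie-corrected normal approximation (with continuity correction) for the p-value.
Step 5: p-value = 0.517221; compare to alpha = 0.1. fail to reject H0.

U_X = 18.5, p = 0.517221, fail to reject H0 at alpha = 0.1.


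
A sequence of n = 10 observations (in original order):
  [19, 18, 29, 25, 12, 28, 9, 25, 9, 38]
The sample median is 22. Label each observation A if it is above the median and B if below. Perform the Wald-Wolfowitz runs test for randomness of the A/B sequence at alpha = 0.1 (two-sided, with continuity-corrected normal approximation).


Step 1: Compute median = 22; label A = above, B = below.
Labels in order: BBAABABABA  (n_A = 5, n_B = 5)
Step 2: Count runs R = 8.
Step 3: Under H0 (random ordering), E[R] = 2*n_A*n_B/(n_A+n_B) + 1 = 2*5*5/10 + 1 = 6.0000.
        Var[R] = 2*n_A*n_B*(2*n_A*n_B - n_A - n_B) / ((n_A+n_B)^2 * (n_A+n_B-1)) = 2000/900 = 2.2222.
        SD[R] = 1.4907.
Step 4: Continuity-corrected z = (R - 0.5 - E[R]) / SD[R] = (8 - 0.5 - 6.0000) / 1.4907 = 1.0062.
Step 5: Two-sided p-value via normal approximation = 2*(1 - Phi(|z|)) = 0.314305.
Step 6: alpha = 0.1. fail to reject H0.

R = 8, z = 1.0062, p = 0.314305, fail to reject H0.


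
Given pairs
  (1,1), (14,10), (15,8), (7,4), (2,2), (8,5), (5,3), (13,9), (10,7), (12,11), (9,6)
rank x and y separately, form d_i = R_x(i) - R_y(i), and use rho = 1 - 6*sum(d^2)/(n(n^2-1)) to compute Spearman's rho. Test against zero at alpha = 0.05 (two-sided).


Step 1: Rank x and y separately (midranks; no ties here).
rank(x): 1->1, 14->10, 15->11, 7->4, 2->2, 8->5, 5->3, 13->9, 10->7, 12->8, 9->6
rank(y): 1->1, 10->10, 8->8, 4->4, 2->2, 5->5, 3->3, 9->9, 7->7, 11->11, 6->6
Step 2: d_i = R_x(i) - R_y(i); compute d_i^2.
  (1-1)^2=0, (10-10)^2=0, (11-8)^2=9, (4-4)^2=0, (2-2)^2=0, (5-5)^2=0, (3-3)^2=0, (9-9)^2=0, (7-7)^2=0, (8-11)^2=9, (6-6)^2=0
sum(d^2) = 18.
Step 3: rho = 1 - 6*18 / (11*(11^2 - 1)) = 1 - 108/1320 = 0.918182.
Step 4: Under H0, t = rho * sqrt((n-2)/(1-rho^2)) = 6.9531 ~ t(9).
Step 5: Two-sided p-value from the t-distribution with 9 df = 0.000067.
Step 6: alpha = 0.05. reject H0.

rho = 0.9182, p = 0.000067, reject H0 at alpha = 0.05.


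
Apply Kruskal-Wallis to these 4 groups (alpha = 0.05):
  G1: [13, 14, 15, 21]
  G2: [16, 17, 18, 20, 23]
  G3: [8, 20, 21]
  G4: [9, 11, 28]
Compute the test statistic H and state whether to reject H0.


Step 1: Combine all N = 15 observations and assign midranks.
sorted (value, group, rank): (8,G3,1), (9,G4,2), (11,G4,3), (13,G1,4), (14,G1,5), (15,G1,6), (16,G2,7), (17,G2,8), (18,G2,9), (20,G2,10.5), (20,G3,10.5), (21,G1,12.5), (21,G3,12.5), (23,G2,14), (28,G4,15)
Step 2: Sum ranks within each group.
R_1 = 27.5 (n_1 = 4)
R_2 = 48.5 (n_2 = 5)
R_3 = 24 (n_3 = 3)
R_4 = 20 (n_4 = 3)
Step 3: H = 12/(N(N+1)) * sum(R_i^2/n_i) - 3(N+1)
     = 12/(15*16) * (27.5^2/4 + 48.5^2/5 + 24^2/3 + 20^2/3) - 3*16
     = 0.050000 * 984.846 - 48
     = 1.242292.
Step 4: Ties present; correction factor C = 1 - 12/(15^3 - 15) = 0.996429. Corrected H = 1.242292 / 0.996429 = 1.246744.
Step 5: Under H0, H ~ chi^2(3); p-value = 0.741816.
Step 6: alpha = 0.05. fail to reject H0.

H = 1.2467, df = 3, p = 0.741816, fail to reject H0.


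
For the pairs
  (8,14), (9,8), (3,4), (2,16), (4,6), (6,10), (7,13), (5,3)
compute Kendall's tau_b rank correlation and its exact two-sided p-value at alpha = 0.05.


Step 1: Enumerate the 28 unordered pairs (i,j) with i<j and classify each by sign(x_j-x_i) * sign(y_j-y_i).
  (1,2):dx=+1,dy=-6->D; (1,3):dx=-5,dy=-10->C; (1,4):dx=-6,dy=+2->D; (1,5):dx=-4,dy=-8->C
  (1,6):dx=-2,dy=-4->C; (1,7):dx=-1,dy=-1->C; (1,8):dx=-3,dy=-11->C; (2,3):dx=-6,dy=-4->C
  (2,4):dx=-7,dy=+8->D; (2,5):dx=-5,dy=-2->C; (2,6):dx=-3,dy=+2->D; (2,7):dx=-2,dy=+5->D
  (2,8):dx=-4,dy=-5->C; (3,4):dx=-1,dy=+12->D; (3,5):dx=+1,dy=+2->C; (3,6):dx=+3,dy=+6->C
  (3,7):dx=+4,dy=+9->C; (3,8):dx=+2,dy=-1->D; (4,5):dx=+2,dy=-10->D; (4,6):dx=+4,dy=-6->D
  (4,7):dx=+5,dy=-3->D; (4,8):dx=+3,dy=-13->D; (5,6):dx=+2,dy=+4->C; (5,7):dx=+3,dy=+7->C
  (5,8):dx=+1,dy=-3->D; (6,7):dx=+1,dy=+3->C; (6,8):dx=-1,dy=-7->C; (7,8):dx=-2,dy=-10->C
Step 2: C = 16, D = 12, total pairs = 28.
Step 3: tau = (C - D)/(n(n-1)/2) = (16 - 12)/28 = 0.142857.
Step 4: Exact two-sided p-value (enumerate n! = 40320 permutations of y under H0): p = 0.719544.
Step 5: alpha = 0.05. fail to reject H0.

tau_b = 0.1429 (C=16, D=12), p = 0.719544, fail to reject H0.


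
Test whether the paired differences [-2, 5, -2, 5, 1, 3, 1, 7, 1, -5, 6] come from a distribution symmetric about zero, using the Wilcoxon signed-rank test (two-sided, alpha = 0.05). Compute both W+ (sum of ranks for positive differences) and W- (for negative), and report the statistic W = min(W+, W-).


Step 1: Drop any zero differences (none here) and take |d_i|.
|d| = [2, 5, 2, 5, 1, 3, 1, 7, 1, 5, 6]
Step 2: Midrank |d_i| (ties get averaged ranks).
ranks: |2|->4.5, |5|->8, |2|->4.5, |5|->8, |1|->2, |3|->6, |1|->2, |7|->11, |1|->2, |5|->8, |6|->10
Step 3: Attach original signs; sum ranks with positive sign and with negative sign.
W+ = 8 + 8 + 2 + 6 + 2 + 11 + 2 + 10 = 49
W- = 4.5 + 4.5 + 8 = 17
(Check: W+ + W- = 66 should equal n(n+1)/2 = 66.)
Step 4: Test statistic W = min(W+, W-) = 17.
Step 5: Ties in |d|, so use the tie-corrected normal approximation.
        E[W] = n(n+1)/4 = 11*12/4 = 33.
        Tie groups: |d|=1 (t=3), |d|=2 (t=2), |d|=5 (t=3); sum(t^3 - t) = 54.
        Var[W] = n(n+1)(2n+1)/24 - sum(t^3-t)/48 = 3036/24 - 54/48 = 125.375.
        z = (W - E[W]) / sqrt(Var[W]) = (17 - 33) / 11.1971 = -1.4289.
        Two-sided p = 2*Phi(z) = 0.153021.
Step 6: alpha = 0.05. fail to reject H0.

W+ = 49, W- = 17, W = min = 17, p = 0.153021, fail to reject H0.


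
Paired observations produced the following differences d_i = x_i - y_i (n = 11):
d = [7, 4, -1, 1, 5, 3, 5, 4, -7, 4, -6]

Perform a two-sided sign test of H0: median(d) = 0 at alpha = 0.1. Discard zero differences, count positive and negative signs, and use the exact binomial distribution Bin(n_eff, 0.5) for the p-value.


Step 1: Discard zero differences. Original n = 11; n_eff = number of nonzero differences = 11.
Nonzero differences (with sign): +7, +4, -1, +1, +5, +3, +5, +4, -7, +4, -6
Step 2: Count signs: positive = 8, negative = 3.
Step 3: Under H0: P(positive) = 0.5, so the number of positives S ~ Bin(11, 0.5).
Step 4: Two-sided exact p-value = sum of Bin(11,0.5) probabilities at or below the observed probability = 0.226562.
Step 5: alpha = 0.1. fail to reject H0.

n_eff = 11, pos = 8, neg = 3, p = 0.226562, fail to reject H0.


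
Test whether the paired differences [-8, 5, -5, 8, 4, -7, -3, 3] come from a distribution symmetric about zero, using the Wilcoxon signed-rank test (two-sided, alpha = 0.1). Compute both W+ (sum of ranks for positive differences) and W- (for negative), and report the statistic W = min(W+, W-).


Step 1: Drop any zero differences (none here) and take |d_i|.
|d| = [8, 5, 5, 8, 4, 7, 3, 3]
Step 2: Midrank |d_i| (ties get averaged ranks).
ranks: |8|->7.5, |5|->4.5, |5|->4.5, |8|->7.5, |4|->3, |7|->6, |3|->1.5, |3|->1.5
Step 3: Attach original signs; sum ranks with positive sign and with negative sign.
W+ = 4.5 + 7.5 + 3 + 1.5 = 16.5
W- = 7.5 + 4.5 + 6 + 1.5 = 19.5
(Check: W+ + W- = 36 should equal n(n+1)/2 = 36.)
Step 4: Test statistic W = min(W+, W-) = 16.5.
Step 5: Ties in |d|, so use the tie-corrected normal approximation.
        E[W] = n(n+1)/4 = 8*9/4 = 18.
        Tie groups: |d|=3 (t=2), |d|=5 (t=2), |d|=8 (t=2); sum(t^3 - t) = 18.
        Var[W] = n(n+1)(2n+1)/24 - sum(t^3-t)/48 = 1224/24 - 18/48 = 50.625.
        z = (W - E[W]) / sqrt(Var[W]) = (16.5 - 18) / 7.1151 = -0.2108.
        Two-sided p = 2*Phi(z) = 0.833029.
Step 6: alpha = 0.1. fail to reject H0.

W+ = 16.5, W- = 19.5, W = min = 16.5, p = 0.833029, fail to reject H0.


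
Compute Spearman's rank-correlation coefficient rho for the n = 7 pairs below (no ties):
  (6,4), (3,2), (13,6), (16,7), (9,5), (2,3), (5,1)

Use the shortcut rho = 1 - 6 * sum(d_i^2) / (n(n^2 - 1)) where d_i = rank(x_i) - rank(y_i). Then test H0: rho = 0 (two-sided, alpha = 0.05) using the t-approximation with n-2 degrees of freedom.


Step 1: Rank x and y separately (midranks; no ties here).
rank(x): 6->4, 3->2, 13->6, 16->7, 9->5, 2->1, 5->3
rank(y): 4->4, 2->2, 6->6, 7->7, 5->5, 3->3, 1->1
Step 2: d_i = R_x(i) - R_y(i); compute d_i^2.
  (4-4)^2=0, (2-2)^2=0, (6-6)^2=0, (7-7)^2=0, (5-5)^2=0, (1-3)^2=4, (3-1)^2=4
sum(d^2) = 8.
Step 3: rho = 1 - 6*8 / (7*(7^2 - 1)) = 1 - 48/336 = 0.857143.
Step 4: Under H0, t = rho * sqrt((n-2)/(1-rho^2)) = 3.7210 ~ t(5).
Step 5: Two-sided p-value from the t-distribution with 5 df = 0.013697.
Step 6: alpha = 0.05. reject H0.

rho = 0.8571, p = 0.013697, reject H0 at alpha = 0.05.


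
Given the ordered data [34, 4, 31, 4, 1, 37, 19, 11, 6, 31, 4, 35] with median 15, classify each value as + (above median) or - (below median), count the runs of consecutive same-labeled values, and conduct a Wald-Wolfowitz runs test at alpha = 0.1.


Step 1: Compute median = 15; label A = above, B = below.
Labels in order: ABABBAABBABA  (n_A = 6, n_B = 6)
Step 2: Count runs R = 9.
Step 3: Under H0 (random ordering), E[R] = 2*n_A*n_B/(n_A+n_B) + 1 = 2*6*6/12 + 1 = 7.0000.
        Var[R] = 2*n_A*n_B*(2*n_A*n_B - n_A - n_B) / ((n_A+n_B)^2 * (n_A+n_B-1)) = 4320/1584 = 2.7273.
        SD[R] = 1.6514.
Step 4: Continuity-corrected z = (R - 0.5 - E[R]) / SD[R] = (9 - 0.5 - 7.0000) / 1.6514 = 0.9083.
Step 5: Two-sided p-value via normal approximation = 2*(1 - Phi(|z|)) = 0.363722.
Step 6: alpha = 0.1. fail to reject H0.

R = 9, z = 0.9083, p = 0.363722, fail to reject H0.


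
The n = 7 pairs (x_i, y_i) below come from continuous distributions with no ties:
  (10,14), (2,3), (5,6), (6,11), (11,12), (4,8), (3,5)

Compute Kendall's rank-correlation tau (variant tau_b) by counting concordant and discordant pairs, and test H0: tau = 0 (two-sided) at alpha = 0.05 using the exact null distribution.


Step 1: Enumerate the 21 unordered pairs (i,j) with i<j and classify each by sign(x_j-x_i) * sign(y_j-y_i).
  (1,2):dx=-8,dy=-11->C; (1,3):dx=-5,dy=-8->C; (1,4):dx=-4,dy=-3->C; (1,5):dx=+1,dy=-2->D
  (1,6):dx=-6,dy=-6->C; (1,7):dx=-7,dy=-9->C; (2,3):dx=+3,dy=+3->C; (2,4):dx=+4,dy=+8->C
  (2,5):dx=+9,dy=+9->C; (2,6):dx=+2,dy=+5->C; (2,7):dx=+1,dy=+2->C; (3,4):dx=+1,dy=+5->C
  (3,5):dx=+6,dy=+6->C; (3,6):dx=-1,dy=+2->D; (3,7):dx=-2,dy=-1->C; (4,5):dx=+5,dy=+1->C
  (4,6):dx=-2,dy=-3->C; (4,7):dx=-3,dy=-6->C; (5,6):dx=-7,dy=-4->C; (5,7):dx=-8,dy=-7->C
  (6,7):dx=-1,dy=-3->C
Step 2: C = 19, D = 2, total pairs = 21.
Step 3: tau = (C - D)/(n(n-1)/2) = (19 - 2)/21 = 0.809524.
Step 4: Exact two-sided p-value (enumerate n! = 5040 permutations of y under H0): p = 0.010714.
Step 5: alpha = 0.05. reject H0.

tau_b = 0.8095 (C=19, D=2), p = 0.010714, reject H0.


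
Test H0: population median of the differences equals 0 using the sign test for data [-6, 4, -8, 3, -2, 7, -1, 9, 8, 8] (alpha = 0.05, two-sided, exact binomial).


Step 1: Discard zero differences. Original n = 10; n_eff = number of nonzero differences = 10.
Nonzero differences (with sign): -6, +4, -8, +3, -2, +7, -1, +9, +8, +8
Step 2: Count signs: positive = 6, negative = 4.
Step 3: Under H0: P(positive) = 0.5, so the number of positives S ~ Bin(10, 0.5).
Step 4: Two-sided exact p-value = sum of Bin(10,0.5) probabilities at or below the observed probability = 0.753906.
Step 5: alpha = 0.05. fail to reject H0.

n_eff = 10, pos = 6, neg = 4, p = 0.753906, fail to reject H0.


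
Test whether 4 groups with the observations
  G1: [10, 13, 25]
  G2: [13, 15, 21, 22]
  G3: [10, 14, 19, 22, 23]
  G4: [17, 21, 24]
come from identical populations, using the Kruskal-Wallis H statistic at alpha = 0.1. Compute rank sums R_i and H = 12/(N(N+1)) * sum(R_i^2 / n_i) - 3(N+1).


Step 1: Combine all N = 15 observations and assign midranks.
sorted (value, group, rank): (10,G1,1.5), (10,G3,1.5), (13,G1,3.5), (13,G2,3.5), (14,G3,5), (15,G2,6), (17,G4,7), (19,G3,8), (21,G2,9.5), (21,G4,9.5), (22,G2,11.5), (22,G3,11.5), (23,G3,13), (24,G4,14), (25,G1,15)
Step 2: Sum ranks within each group.
R_1 = 20 (n_1 = 3)
R_2 = 30.5 (n_2 = 4)
R_3 = 39 (n_3 = 5)
R_4 = 30.5 (n_4 = 3)
Step 3: H = 12/(N(N+1)) * sum(R_i^2/n_i) - 3(N+1)
     = 12/(15*16) * (20^2/3 + 30.5^2/4 + 39^2/5 + 30.5^2/3) - 3*16
     = 0.050000 * 980.179 - 48
     = 1.008958.
Step 4: Ties present; correction factor C = 1 - 24/(15^3 - 15) = 0.992857. Corrected H = 1.008958 / 0.992857 = 1.016217.
Step 5: Under H0, H ~ chi^2(3); p-value = 0.797328.
Step 6: alpha = 0.1. fail to reject H0.

H = 1.0162, df = 3, p = 0.797328, fail to reject H0.


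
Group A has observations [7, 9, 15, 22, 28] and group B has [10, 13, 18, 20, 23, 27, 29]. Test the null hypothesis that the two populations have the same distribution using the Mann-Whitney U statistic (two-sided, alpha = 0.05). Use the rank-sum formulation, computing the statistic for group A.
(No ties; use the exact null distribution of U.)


Step 1: Combine and sort all 12 observations; assign midranks.
sorted (value, group): (7,X), (9,X), (10,Y), (13,Y), (15,X), (18,Y), (20,Y), (22,X), (23,Y), (27,Y), (28,X), (29,Y)
ranks: 7->1, 9->2, 10->3, 13->4, 15->5, 18->6, 20->7, 22->8, 23->9, 27->10, 28->11, 29->12
Step 2: Rank sum for X: R1 = 1 + 2 + 5 + 8 + 11 = 27.
Step 3: U_X = R1 - n1(n1+1)/2 = 27 - 5*6/2 = 27 - 15 = 12.
       U_Y = n1*n2 - U_X = 35 - 12 = 23.
Step 4: No ties, so the exact null distribution of U (based on enumerating the C(12,5) = 792 equally likely rank assignments) gives the two-sided p-value.
Step 5: p-value = 0.431818; compare to alpha = 0.05. fail to reject H0.

U_X = 12, p = 0.431818, fail to reject H0 at alpha = 0.05.


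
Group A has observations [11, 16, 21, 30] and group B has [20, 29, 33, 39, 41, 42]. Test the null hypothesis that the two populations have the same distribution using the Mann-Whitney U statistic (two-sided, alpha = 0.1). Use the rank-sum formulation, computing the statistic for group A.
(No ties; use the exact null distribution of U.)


Step 1: Combine and sort all 10 observations; assign midranks.
sorted (value, group): (11,X), (16,X), (20,Y), (21,X), (29,Y), (30,X), (33,Y), (39,Y), (41,Y), (42,Y)
ranks: 11->1, 16->2, 20->3, 21->4, 29->5, 30->6, 33->7, 39->8, 41->9, 42->10
Step 2: Rank sum for X: R1 = 1 + 2 + 4 + 6 = 13.
Step 3: U_X = R1 - n1(n1+1)/2 = 13 - 4*5/2 = 13 - 10 = 3.
       U_Y = n1*n2 - U_X = 24 - 3 = 21.
Step 4: No ties, so the exact null distribution of U (based on enumerating the C(10,4) = 210 equally likely rank assignments) gives the two-sided p-value.
Step 5: p-value = 0.066667; compare to alpha = 0.1. reject H0.

U_X = 3, p = 0.066667, reject H0 at alpha = 0.1.


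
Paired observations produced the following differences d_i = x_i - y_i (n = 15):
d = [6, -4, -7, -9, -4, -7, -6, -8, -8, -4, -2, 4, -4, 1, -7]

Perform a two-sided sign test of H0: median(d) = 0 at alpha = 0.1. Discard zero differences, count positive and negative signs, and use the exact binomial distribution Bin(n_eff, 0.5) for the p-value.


Step 1: Discard zero differences. Original n = 15; n_eff = number of nonzero differences = 15.
Nonzero differences (with sign): +6, -4, -7, -9, -4, -7, -6, -8, -8, -4, -2, +4, -4, +1, -7
Step 2: Count signs: positive = 3, negative = 12.
Step 3: Under H0: P(positive) = 0.5, so the number of positives S ~ Bin(15, 0.5).
Step 4: Two-sided exact p-value = sum of Bin(15,0.5) probabilities at or below the observed probability = 0.035156.
Step 5: alpha = 0.1. reject H0.

n_eff = 15, pos = 3, neg = 12, p = 0.035156, reject H0.


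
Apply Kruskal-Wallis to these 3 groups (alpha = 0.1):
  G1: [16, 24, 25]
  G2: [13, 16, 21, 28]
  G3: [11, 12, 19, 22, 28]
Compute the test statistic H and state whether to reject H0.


Step 1: Combine all N = 12 observations and assign midranks.
sorted (value, group, rank): (11,G3,1), (12,G3,2), (13,G2,3), (16,G1,4.5), (16,G2,4.5), (19,G3,6), (21,G2,7), (22,G3,8), (24,G1,9), (25,G1,10), (28,G2,11.5), (28,G3,11.5)
Step 2: Sum ranks within each group.
R_1 = 23.5 (n_1 = 3)
R_2 = 26 (n_2 = 4)
R_3 = 28.5 (n_3 = 5)
Step 3: H = 12/(N(N+1)) * sum(R_i^2/n_i) - 3(N+1)
     = 12/(12*13) * (23.5^2/3 + 26^2/4 + 28.5^2/5) - 3*13
     = 0.076923 * 515.533 - 39
     = 0.656410.
Step 4: Ties present; correction factor C = 1 - 12/(12^3 - 12) = 0.993007. Corrected H = 0.656410 / 0.993007 = 0.661033.
Step 5: Under H0, H ~ chi^2(2); p-value = 0.718553.
Step 6: alpha = 0.1. fail to reject H0.

H = 0.6610, df = 2, p = 0.718553, fail to reject H0.


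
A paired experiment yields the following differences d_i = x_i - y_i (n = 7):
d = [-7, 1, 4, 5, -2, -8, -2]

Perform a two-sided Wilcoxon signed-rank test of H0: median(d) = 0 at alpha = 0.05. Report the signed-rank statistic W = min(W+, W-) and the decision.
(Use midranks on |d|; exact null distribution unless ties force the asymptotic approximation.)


Step 1: Drop any zero differences (none here) and take |d_i|.
|d| = [7, 1, 4, 5, 2, 8, 2]
Step 2: Midrank |d_i| (ties get averaged ranks).
ranks: |7|->6, |1|->1, |4|->4, |5|->5, |2|->2.5, |8|->7, |2|->2.5
Step 3: Attach original signs; sum ranks with positive sign and with negative sign.
W+ = 1 + 4 + 5 = 10
W- = 6 + 2.5 + 7 + 2.5 = 18
(Check: W+ + W- = 28 should equal n(n+1)/2 = 28.)
Step 4: Test statistic W = min(W+, W-) = 10.
Step 5: Ties in |d|, so use the tie-corrected normal approximation.
        E[W] = n(n+1)/4 = 7*8/4 = 14.
        Tie groups: |d|=2 (t=2); sum(t^3 - t) = 6.
        Var[W] = n(n+1)(2n+1)/24 - sum(t^3-t)/48 = 840/24 - 6/48 = 34.875.
        z = (W - E[W]) / sqrt(Var[W]) = (10 - 14) / 5.9055 = -0.6773.
        Two-sided p = 2*Phi(z) = 0.498194.
Step 6: alpha = 0.05. fail to reject H0.

W+ = 10, W- = 18, W = min = 10, p = 0.498194, fail to reject H0.


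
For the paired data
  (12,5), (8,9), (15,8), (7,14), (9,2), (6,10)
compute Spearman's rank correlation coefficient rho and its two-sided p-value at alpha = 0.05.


Step 1: Rank x and y separately (midranks; no ties here).
rank(x): 12->5, 8->3, 15->6, 7->2, 9->4, 6->1
rank(y): 5->2, 9->4, 8->3, 14->6, 2->1, 10->5
Step 2: d_i = R_x(i) - R_y(i); compute d_i^2.
  (5-2)^2=9, (3-4)^2=1, (6-3)^2=9, (2-6)^2=16, (4-1)^2=9, (1-5)^2=16
sum(d^2) = 60.
Step 3: rho = 1 - 6*60 / (6*(6^2 - 1)) = 1 - 360/210 = -0.714286.
Step 4: Under H0, t = rho * sqrt((n-2)/(1-rho^2)) = -2.0412 ~ t(4).
Step 5: Two-sided p-value from the t-distribution with 4 df = 0.110787.
Step 6: alpha = 0.05. fail to reject H0.

rho = -0.7143, p = 0.110787, fail to reject H0 at alpha = 0.05.


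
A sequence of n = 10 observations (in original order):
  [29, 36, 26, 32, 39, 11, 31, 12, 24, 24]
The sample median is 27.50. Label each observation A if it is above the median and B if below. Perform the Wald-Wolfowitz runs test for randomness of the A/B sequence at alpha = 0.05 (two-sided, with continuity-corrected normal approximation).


Step 1: Compute median = 27.50; label A = above, B = below.
Labels in order: AABAABABBB  (n_A = 5, n_B = 5)
Step 2: Count runs R = 6.
Step 3: Under H0 (random ordering), E[R] = 2*n_A*n_B/(n_A+n_B) + 1 = 2*5*5/10 + 1 = 6.0000.
        Var[R] = 2*n_A*n_B*(2*n_A*n_B - n_A - n_B) / ((n_A+n_B)^2 * (n_A+n_B-1)) = 2000/900 = 2.2222.
        SD[R] = 1.4907.
Step 4: R = E[R], so z = 0 with no continuity correction.
Step 5: Two-sided p-value via normal approximation = 2*(1 - Phi(|z|)) = 1.000000.
Step 6: alpha = 0.05. fail to reject H0.

R = 6, z = 0.0000, p = 1.000000, fail to reject H0.


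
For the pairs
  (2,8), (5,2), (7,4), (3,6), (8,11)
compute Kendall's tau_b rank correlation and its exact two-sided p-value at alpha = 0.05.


Step 1: Enumerate the 10 unordered pairs (i,j) with i<j and classify each by sign(x_j-x_i) * sign(y_j-y_i).
  (1,2):dx=+3,dy=-6->D; (1,3):dx=+5,dy=-4->D; (1,4):dx=+1,dy=-2->D; (1,5):dx=+6,dy=+3->C
  (2,3):dx=+2,dy=+2->C; (2,4):dx=-2,dy=+4->D; (2,5):dx=+3,dy=+9->C; (3,4):dx=-4,dy=+2->D
  (3,5):dx=+1,dy=+7->C; (4,5):dx=+5,dy=+5->C
Step 2: C = 5, D = 5, total pairs = 10.
Step 3: tau = (C - D)/(n(n-1)/2) = (5 - 5)/10 = 0.000000.
Step 4: Exact two-sided p-value (enumerate n! = 120 permutations of y under H0): p = 1.000000.
Step 5: alpha = 0.05. fail to reject H0.

tau_b = 0.0000 (C=5, D=5), p = 1.000000, fail to reject H0.


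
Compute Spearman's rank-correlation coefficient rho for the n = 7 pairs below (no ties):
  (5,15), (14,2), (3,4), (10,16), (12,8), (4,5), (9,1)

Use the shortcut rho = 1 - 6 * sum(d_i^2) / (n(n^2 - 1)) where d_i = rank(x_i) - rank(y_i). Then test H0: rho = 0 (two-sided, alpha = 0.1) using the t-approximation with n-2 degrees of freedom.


Step 1: Rank x and y separately (midranks; no ties here).
rank(x): 5->3, 14->7, 3->1, 10->5, 12->6, 4->2, 9->4
rank(y): 15->6, 2->2, 4->3, 16->7, 8->5, 5->4, 1->1
Step 2: d_i = R_x(i) - R_y(i); compute d_i^2.
  (3-6)^2=9, (7-2)^2=25, (1-3)^2=4, (5-7)^2=4, (6-5)^2=1, (2-4)^2=4, (4-1)^2=9
sum(d^2) = 56.
Step 3: rho = 1 - 6*56 / (7*(7^2 - 1)) = 1 - 336/336 = 0.000000.
Step 4: Under H0, t = rho * sqrt((n-2)/(1-rho^2)) = 0.0000 ~ t(5).
Step 5: Two-sided p-value from the t-distribution with 5 df = 1.000000.
Step 6: alpha = 0.1. fail to reject H0.

rho = 0.0000, p = 1.000000, fail to reject H0 at alpha = 0.1.


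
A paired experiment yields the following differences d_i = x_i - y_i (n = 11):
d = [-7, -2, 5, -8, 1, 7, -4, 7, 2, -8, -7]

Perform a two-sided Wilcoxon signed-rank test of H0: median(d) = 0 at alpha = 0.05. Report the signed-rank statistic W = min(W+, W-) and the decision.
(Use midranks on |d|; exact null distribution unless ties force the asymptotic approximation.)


Step 1: Drop any zero differences (none here) and take |d_i|.
|d| = [7, 2, 5, 8, 1, 7, 4, 7, 2, 8, 7]
Step 2: Midrank |d_i| (ties get averaged ranks).
ranks: |7|->7.5, |2|->2.5, |5|->5, |8|->10.5, |1|->1, |7|->7.5, |4|->4, |7|->7.5, |2|->2.5, |8|->10.5, |7|->7.5
Step 3: Attach original signs; sum ranks with positive sign and with negative sign.
W+ = 5 + 1 + 7.5 + 7.5 + 2.5 = 23.5
W- = 7.5 + 2.5 + 10.5 + 4 + 10.5 + 7.5 = 42.5
(Check: W+ + W- = 66 should equal n(n+1)/2 = 66.)
Step 4: Test statistic W = min(W+, W-) = 23.5.
Step 5: Ties in |d|, so use the tie-corrected normal approximation.
        E[W] = n(n+1)/4 = 11*12/4 = 33.
        Tie groups: |d|=2 (t=2), |d|=7 (t=4), |d|=8 (t=2); sum(t^3 - t) = 72.
        Var[W] = n(n+1)(2n+1)/24 - sum(t^3-t)/48 = 3036/24 - 72/48 = 125.
        z = (W - E[W]) / sqrt(Var[W]) = (23.5 - 33) / 11.1803 = -0.8497.
        Two-sided p = 2*Phi(z) = 0.395489.
Step 6: alpha = 0.05. fail to reject H0.

W+ = 23.5, W- = 42.5, W = min = 23.5, p = 0.395489, fail to reject H0.


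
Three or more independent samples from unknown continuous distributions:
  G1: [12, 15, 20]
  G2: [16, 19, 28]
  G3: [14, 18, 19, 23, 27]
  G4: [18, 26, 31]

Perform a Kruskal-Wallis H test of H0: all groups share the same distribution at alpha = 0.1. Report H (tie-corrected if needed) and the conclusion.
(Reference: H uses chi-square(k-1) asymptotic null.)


Step 1: Combine all N = 14 observations and assign midranks.
sorted (value, group, rank): (12,G1,1), (14,G3,2), (15,G1,3), (16,G2,4), (18,G3,5.5), (18,G4,5.5), (19,G2,7.5), (19,G3,7.5), (20,G1,9), (23,G3,10), (26,G4,11), (27,G3,12), (28,G2,13), (31,G4,14)
Step 2: Sum ranks within each group.
R_1 = 13 (n_1 = 3)
R_2 = 24.5 (n_2 = 3)
R_3 = 37 (n_3 = 5)
R_4 = 30.5 (n_4 = 3)
Step 3: H = 12/(N(N+1)) * sum(R_i^2/n_i) - 3(N+1)
     = 12/(14*15) * (13^2/3 + 24.5^2/3 + 37^2/5 + 30.5^2/3) - 3*15
     = 0.057143 * 840.3 - 45
     = 3.017143.
Step 4: Ties present; correction factor C = 1 - 12/(14^3 - 14) = 0.995604. Corrected H = 3.017143 / 0.995604 = 3.030464.
Step 5: Under H0, H ~ chi^2(3); p-value = 0.386952.
Step 6: alpha = 0.1. fail to reject H0.

H = 3.0305, df = 3, p = 0.386952, fail to reject H0.
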